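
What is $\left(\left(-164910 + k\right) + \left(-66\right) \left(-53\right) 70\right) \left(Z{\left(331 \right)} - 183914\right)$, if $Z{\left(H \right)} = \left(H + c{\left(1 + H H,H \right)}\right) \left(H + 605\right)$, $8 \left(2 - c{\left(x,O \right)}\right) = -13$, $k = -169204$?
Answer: $-11540095930$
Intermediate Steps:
$c{\left(x,O \right)} = \frac{29}{8}$ ($c{\left(x,O \right)} = 2 - - \frac{13}{8} = 2 + \frac{13}{8} = \frac{29}{8}$)
$Z{\left(H \right)} = \left(605 + H\right) \left(\frac{29}{8} + H\right)$ ($Z{\left(H \right)} = \left(H + \frac{29}{8}\right) \left(H + 605\right) = \left(\frac{29}{8} + H\right) \left(605 + H\right) = \left(605 + H\right) \left(\frac{29}{8} + H\right)$)
$\left(\left(-164910 + k\right) + \left(-66\right) \left(-53\right) 70\right) \left(Z{\left(331 \right)} - 183914\right) = \left(\left(-164910 - 169204\right) + \left(-66\right) \left(-53\right) 70\right) \left(\left(\frac{17545}{8} + 331^{2} + \frac{4869}{8} \cdot 331\right) - 183914\right) = \left(-334114 + 3498 \cdot 70\right) \left(\left(\frac{17545}{8} + 109561 + \frac{1611639}{8}\right) - 183914\right) = \left(-334114 + 244860\right) \left(313209 - 183914\right) = \left(-89254\right) 129295 = -11540095930$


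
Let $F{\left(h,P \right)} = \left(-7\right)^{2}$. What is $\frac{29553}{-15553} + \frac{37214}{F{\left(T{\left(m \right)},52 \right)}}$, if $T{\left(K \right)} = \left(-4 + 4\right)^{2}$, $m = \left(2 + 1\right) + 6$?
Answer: $\frac{577341245}{762097} \approx 757.57$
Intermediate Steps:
$m = 9$ ($m = 3 + 6 = 9$)
$T{\left(K \right)} = 0$ ($T{\left(K \right)} = 0^{2} = 0$)
$F{\left(h,P \right)} = 49$
$\frac{29553}{-15553} + \frac{37214}{F{\left(T{\left(m \right)},52 \right)}} = \frac{29553}{-15553} + \frac{37214}{49} = 29553 \left(- \frac{1}{15553}\right) + 37214 \cdot \frac{1}{49} = - \frac{29553}{15553} + \frac{37214}{49} = \frac{577341245}{762097}$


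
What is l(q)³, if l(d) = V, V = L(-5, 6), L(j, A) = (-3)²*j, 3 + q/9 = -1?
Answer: -91125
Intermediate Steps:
q = -36 (q = -27 + 9*(-1) = -27 - 9 = -36)
L(j, A) = 9*j
V = -45 (V = 9*(-5) = -45)
l(d) = -45
l(q)³ = (-45)³ = -91125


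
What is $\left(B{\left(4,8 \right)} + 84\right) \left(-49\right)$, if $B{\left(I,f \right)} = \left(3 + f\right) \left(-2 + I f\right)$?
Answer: $-20286$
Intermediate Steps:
$B{\left(I,f \right)} = \left(-2 + I f\right) \left(3 + f\right)$
$\left(B{\left(4,8 \right)} + 84\right) \left(-49\right) = \left(\left(-6 - 16 + 4 \cdot 8^{2} + 3 \cdot 4 \cdot 8\right) + 84\right) \left(-49\right) = \left(\left(-6 - 16 + 4 \cdot 64 + 96\right) + 84\right) \left(-49\right) = \left(\left(-6 - 16 + 256 + 96\right) + 84\right) \left(-49\right) = \left(330 + 84\right) \left(-49\right) = 414 \left(-49\right) = -20286$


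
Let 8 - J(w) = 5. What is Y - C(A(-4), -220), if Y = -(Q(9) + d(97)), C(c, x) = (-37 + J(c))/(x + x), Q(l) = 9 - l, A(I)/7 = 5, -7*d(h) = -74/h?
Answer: -27823/149380 ≈ -0.18626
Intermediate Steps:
J(w) = 3 (J(w) = 8 - 1*5 = 8 - 5 = 3)
d(h) = 74/(7*h) (d(h) = -(-74)/(7*h) = 74/(7*h))
A(I) = 35 (A(I) = 7*5 = 35)
C(c, x) = -17/x (C(c, x) = (-37 + 3)/(x + x) = -34*1/(2*x) = -17/x)
Y = -74/679 (Y = -((9 - 1*9) + (74/7)/97) = -((9 - 9) + (74/7)*(1/97)) = -(0 + 74/679) = -1*74/679 = -74/679 ≈ -0.10898)
Y - C(A(-4), -220) = -74/679 - (-17)/(-220) = -74/679 - (-17)*(-1)/220 = -74/679 - 1*17/220 = -74/679 - 17/220 = -27823/149380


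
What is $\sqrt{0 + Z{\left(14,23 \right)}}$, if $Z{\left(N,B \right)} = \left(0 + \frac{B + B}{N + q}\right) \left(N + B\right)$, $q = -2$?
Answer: $\frac{\sqrt{5106}}{6} \approx 11.909$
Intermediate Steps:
$Z{\left(N,B \right)} = \frac{2 B \left(B + N\right)}{-2 + N}$ ($Z{\left(N,B \right)} = \left(0 + \frac{B + B}{N - 2}\right) \left(N + B\right) = \left(0 + \frac{2 B}{-2 + N}\right) \left(B + N\right) = \frac{2 B}{-2 + N} \left(B + N\right) = \frac{2 B \left(B + N\right)}{-2 + N}$)
$\sqrt{0 + Z{\left(14,23 \right)}} = \sqrt{0 + 2 \cdot 23 \frac{1}{-2 + 14} \left(23 + 14\right)} = \sqrt{0 + 2 \cdot 23 \cdot \frac{1}{12} \cdot 37} = \sqrt{0 + \frac{851}{6}} = \sqrt{\frac{851}{6}} = \frac{\sqrt{5106}}{6}$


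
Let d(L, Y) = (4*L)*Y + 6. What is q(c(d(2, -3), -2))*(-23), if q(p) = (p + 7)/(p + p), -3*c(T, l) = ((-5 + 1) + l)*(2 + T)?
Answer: -575/64 ≈ -8.9844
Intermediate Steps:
d(L, Y) = 6 + 4*L*Y (d(L, Y) = 4*L*Y + 6 = 6 + 4*L*Y)
c(T, l) = -(-4 + l)*(2 + T)/3 (c(T, l) = -((-5 + 1) + l)*(2 + T)/3 = -(-4 + l)*(2 + T)/3)
q(p) = (7 + p)/(2*p) (q(p) = (7 + p)/((2*p)) = (7 + p)*(1/(2*p)) = (7 + p)/(2*p))
q(c(d(2, -3), -2))*(-23) = ((7 + (8/3 - 2/3*(-2) + 4*(6 + 4*2*(-3))/3 - 1/3*(6 + 4*2*(-3))*(-2)))/(2*(8/3 - 2/3*(-2) + 4*(6 + 4*2*(-3))/3 - 1/3*(6 + 4*2*(-3))*(-2))))*(-23) = ((7 + (8/3 + 4/3 + 4*(6 - 24)/3 - 1/3*(6 - 24)*(-2)))/(2*(8/3 + 4/3 + 4*(6 - 24)/3 - 1/3*(6 - 24)*(-2))))*(-23) = ((7 + (8/3 + 4/3 + (4/3)*(-18) - 1/3*(-18)*(-2)))/(2*(8/3 + 4/3 + (4/3)*(-18) - 1/3*(-18)*(-2))))*(-23) = ((7 + (8/3 + 4/3 - 24 - 12))/(2*(8/3 + 4/3 - 24 - 12)))*(-23) = ((1/2)*(7 - 32)/(-32))*(-23) = ((1/2)*(-1/32)*(-25))*(-23) = (25/64)*(-23) = -575/64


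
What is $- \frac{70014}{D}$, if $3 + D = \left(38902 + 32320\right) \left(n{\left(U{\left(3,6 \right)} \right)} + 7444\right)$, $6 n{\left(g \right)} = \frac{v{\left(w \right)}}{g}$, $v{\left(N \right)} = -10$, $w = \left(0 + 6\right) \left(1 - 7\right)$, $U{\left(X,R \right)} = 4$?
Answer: $- \frac{420084}{3180881335} \approx -0.00013207$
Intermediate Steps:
$w = -36$ ($w = 6 \left(-6\right) = -36$)
$n{\left(g \right)} = - \frac{5}{3 g}$ ($n{\left(g \right)} = \frac{\left(-10\right) \frac{1}{g}}{6} = - \frac{5}{3 g}$)
$D = \frac{3180881335}{6}$ ($D = -3 + \left(38902 + 32320\right) \left(- \frac{5}{3 \cdot 4} + 7444\right) = -3 + 71222 \left(\left(- \frac{5}{3}\right) \frac{1}{4} + 7444\right) = -3 + 71222 \left(- \frac{5}{12} + 7444\right) = -3 + 71222 \cdot \frac{89323}{12} = -3 + \frac{3180881353}{6} = \frac{3180881335}{6} \approx 5.3015 \cdot 10^{8}$)
$- \frac{70014}{D} = - \frac{70014}{\frac{3180881335}{6}} = \left(-70014\right) \frac{6}{3180881335} = - \frac{420084}{3180881335}$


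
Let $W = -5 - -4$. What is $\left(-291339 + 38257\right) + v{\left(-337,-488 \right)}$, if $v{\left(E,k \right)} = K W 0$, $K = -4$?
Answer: $-253082$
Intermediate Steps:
$W = -1$ ($W = -5 + 4 = -1$)
$v{\left(E,k \right)} = 0$ ($v{\left(E,k \right)} = \left(-4\right) \left(-1\right) 0 = 4 \cdot 0 = 0$)
$\left(-291339 + 38257\right) + v{\left(-337,-488 \right)} = \left(-291339 + 38257\right) + 0 = -253082 + 0 = -253082$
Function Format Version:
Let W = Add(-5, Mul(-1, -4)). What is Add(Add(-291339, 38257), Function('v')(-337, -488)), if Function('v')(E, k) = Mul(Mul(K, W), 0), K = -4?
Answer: -253082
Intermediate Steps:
W = -1 (W = Add(-5, 4) = -1)
Function('v')(E, k) = 0 (Function('v')(E, k) = Mul(Mul(-4, -1), 0) = Mul(4, 0) = 0)
Add(Add(-291339, 38257), Function('v')(-337, -488)) = Add(Add(-291339, 38257), 0) = Add(-253082, 0) = -253082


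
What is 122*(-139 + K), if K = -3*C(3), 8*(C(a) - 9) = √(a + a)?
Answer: -20252 - 183*√6/4 ≈ -20364.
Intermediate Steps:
C(a) = 9 + √2*√a/8 (C(a) = 9 + √(a + a)/8 = 9 + √(2*a)/8 = 9 + (√2*√a)/8 = 9 + √2*√a/8)
K = -27 - 3*√6/8 (K = -3*(9 + √2*√3/8) = -3*(9 + √6/8) = -27 - 3*√6/8 ≈ -27.919)
122*(-139 + K) = 122*(-139 + (-27 - 3*√6/8)) = 122*(-166 - 3*√6/8) = -20252 - 183*√6/4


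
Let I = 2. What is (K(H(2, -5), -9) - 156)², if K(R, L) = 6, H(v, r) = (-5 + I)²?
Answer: 22500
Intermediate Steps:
H(v, r) = 9 (H(v, r) = (-5 + 2)² = (-3)² = 9)
(K(H(2, -5), -9) - 156)² = (6 - 156)² = (-150)² = 22500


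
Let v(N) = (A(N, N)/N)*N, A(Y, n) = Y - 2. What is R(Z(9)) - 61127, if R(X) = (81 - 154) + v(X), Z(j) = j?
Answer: -61193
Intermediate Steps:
A(Y, n) = -2 + Y
v(N) = -2 + N (v(N) = ((-2 + N)/N)*N = -2 + N)
R(X) = -75 + X (R(X) = (81 - 154) + (-2 + X) = -73 + (-2 + X) = -75 + X)
R(Z(9)) - 61127 = (-75 + 9) - 61127 = -66 - 61127 = -61193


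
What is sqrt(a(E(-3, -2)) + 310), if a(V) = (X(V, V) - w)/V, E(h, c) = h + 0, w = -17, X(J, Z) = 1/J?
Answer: 2*sqrt(685)/3 ≈ 17.448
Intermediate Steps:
E(h, c) = h
a(V) = (17 + 1/V)/V (a(V) = (1/V - 1*(-17))/V = (1/V + 17)/V = (17 + 1/V)/V)
sqrt(a(E(-3, -2)) + 310) = sqrt((1 + 17*(-3))/(-3)**2 + 310) = sqrt((1 - 51)/9 + 310) = sqrt((1/9)*(-50) + 310) = sqrt(-50/9 + 310) = sqrt(2740/9) = 2*sqrt(685)/3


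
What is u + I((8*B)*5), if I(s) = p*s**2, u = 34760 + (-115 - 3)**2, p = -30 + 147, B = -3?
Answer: 1733484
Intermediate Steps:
p = 117
u = 48684 (u = 34760 + (-118)**2 = 34760 + 13924 = 48684)
I(s) = 117*s**2
u + I((8*B)*5) = 48684 + 117*((8*(-3))*5)**2 = 48684 + 117*(-24*5)**2 = 48684 + 117*(-120)**2 = 48684 + 117*14400 = 48684 + 1684800 = 1733484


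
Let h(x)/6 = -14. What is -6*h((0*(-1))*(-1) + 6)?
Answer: 504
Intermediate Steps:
h(x) = -84 (h(x) = 6*(-14) = -84)
-6*h((0*(-1))*(-1) + 6) = -6*(-84) = 504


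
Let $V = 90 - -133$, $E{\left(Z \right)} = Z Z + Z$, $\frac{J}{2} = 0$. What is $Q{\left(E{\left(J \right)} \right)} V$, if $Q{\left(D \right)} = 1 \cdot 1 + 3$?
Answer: $892$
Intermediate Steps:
$J = 0$ ($J = 2 \cdot 0 = 0$)
$E{\left(Z \right)} = Z + Z^{2}$ ($E{\left(Z \right)} = Z^{2} + Z = Z + Z^{2}$)
$V = 223$ ($V = 90 + 133 = 223$)
$Q{\left(D \right)} = 4$ ($Q{\left(D \right)} = 1 + 3 = 4$)
$Q{\left(E{\left(J \right)} \right)} V = 4 \cdot 223 = 892$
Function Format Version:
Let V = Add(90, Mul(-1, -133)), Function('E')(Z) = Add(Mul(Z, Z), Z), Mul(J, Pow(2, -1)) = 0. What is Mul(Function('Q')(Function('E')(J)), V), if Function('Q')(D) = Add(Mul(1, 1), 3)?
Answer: 892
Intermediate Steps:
J = 0 (J = Mul(2, 0) = 0)
Function('E')(Z) = Add(Z, Pow(Z, 2)) (Function('E')(Z) = Add(Pow(Z, 2), Z) = Add(Z, Pow(Z, 2)))
V = 223 (V = Add(90, 133) = 223)
Function('Q')(D) = 4 (Function('Q')(D) = Add(1, 3) = 4)
Mul(Function('Q')(Function('E')(J)), V) = Mul(4, 223) = 892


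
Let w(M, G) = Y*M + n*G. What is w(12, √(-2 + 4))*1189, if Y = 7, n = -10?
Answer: 99876 - 11890*√2 ≈ 83061.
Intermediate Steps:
w(M, G) = -10*G + 7*M (w(M, G) = 7*M - 10*G = -10*G + 7*M)
w(12, √(-2 + 4))*1189 = (-10*√(-2 + 4) + 7*12)*1189 = (-10*√2 + 84)*1189 = (84 - 10*√2)*1189 = 99876 - 11890*√2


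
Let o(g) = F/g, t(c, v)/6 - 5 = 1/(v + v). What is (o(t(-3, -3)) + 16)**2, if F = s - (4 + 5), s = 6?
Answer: 212521/841 ≈ 252.70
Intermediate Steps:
F = -3 (F = 6 - (4 + 5) = 6 - 1*9 = 6 - 9 = -3)
t(c, v) = 30 + 3/v (t(c, v) = 30 + 6/(v + v) = 30 + 6/((2*v)) = 30 + 6*(1/(2*v)) = 30 + 3/v)
o(g) = -3/g
(o(t(-3, -3)) + 16)**2 = (-3/(30 + 3/(-3)) + 16)**2 = (-3/(30 + 3*(-1/3)) + 16)**2 = (-3/(30 - 1) + 16)**2 = (-3/29 + 16)**2 = (461/29)**2 = 212521/841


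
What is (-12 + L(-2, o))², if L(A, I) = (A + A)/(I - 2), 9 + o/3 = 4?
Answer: 40000/289 ≈ 138.41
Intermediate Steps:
o = -15 (o = -27 + 3*4 = -27 + 12 = -15)
L(A, I) = 2*A/(-2 + I) (L(A, I) = (2*A)/(-2 + I) = 2*A/(-2 + I))
(-12 + L(-2, o))² = (-12 + 2*(-2)/(-2 - 15))² = (-12 + 2*(-2)/(-17))² = (-12 + 2*(-2)*(-1/17))² = (-12 + 4/17)² = (-200/17)² = 40000/289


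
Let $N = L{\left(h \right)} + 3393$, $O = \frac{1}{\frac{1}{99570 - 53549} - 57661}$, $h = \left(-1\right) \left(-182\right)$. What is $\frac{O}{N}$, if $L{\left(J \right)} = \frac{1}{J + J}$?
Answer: $- \frac{4187911}{819339372123660} \approx -5.1113 \cdot 10^{-9}$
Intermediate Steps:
$h = 182$
$L{\left(J \right)} = \frac{1}{2 J}$
$O = - \frac{46021}{2653616880}$ ($O = \frac{1}{\frac{1}{46021} - 57661} = \frac{1}{- \frac{2653616880}{46021}} = - \frac{46021}{2653616880} \approx -1.7343 \cdot 10^{-5}$)
$N = \frac{1235053}{364}$ ($N = \frac{1}{2 \cdot 182} + 3393 = \frac{1}{2} \cdot \frac{1}{182} + 3393 = \frac{1}{364} + 3393 = \frac{1235053}{364} \approx 3393.0$)
$\frac{O}{N} = - \frac{46021}{2653616880 \cdot \frac{1235053}{364}} = \left(- \frac{46021}{2653616880}\right) \frac{364}{1235053} = - \frac{4187911}{819339372123660}$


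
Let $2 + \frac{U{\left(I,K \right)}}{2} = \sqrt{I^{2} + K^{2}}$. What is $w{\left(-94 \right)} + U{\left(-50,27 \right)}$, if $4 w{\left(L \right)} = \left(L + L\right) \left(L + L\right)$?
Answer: $8832 + 2 \sqrt{3229} \approx 8945.7$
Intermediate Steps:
$w{\left(L \right)} = L^{2}$ ($w{\left(L \right)} = \frac{\left(L + L\right) \left(L + L\right)}{4} = \frac{2 L 2 L}{4} = \frac{4 L^{2}}{4} = L^{2}$)
$U{\left(I,K \right)} = -4 + 2 \sqrt{I^{2} + K^{2}}$
$w{\left(-94 \right)} + U{\left(-50,27 \right)} = \left(-94\right)^{2} - \left(4 - 2 \sqrt{\left(-50\right)^{2} + 27^{2}}\right) = 8836 - \left(4 - 2 \sqrt{2500 + 729}\right) = 8836 - \left(4 - 2 \sqrt{3229}\right) = 8832 + 2 \sqrt{3229}$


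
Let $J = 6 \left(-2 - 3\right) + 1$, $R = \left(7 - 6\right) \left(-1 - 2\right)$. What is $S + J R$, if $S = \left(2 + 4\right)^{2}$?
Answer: $123$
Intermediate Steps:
$S = 36$ ($S = 6^{2} = 36$)
$R = -3$ ($R = 1 \left(-3\right) = -3$)
$J = -29$ ($J = 6 \left(-5\right) + 1 = -30 + 1 = -29$)
$S + J R = 36 - -87 = 36 + 87 = 123$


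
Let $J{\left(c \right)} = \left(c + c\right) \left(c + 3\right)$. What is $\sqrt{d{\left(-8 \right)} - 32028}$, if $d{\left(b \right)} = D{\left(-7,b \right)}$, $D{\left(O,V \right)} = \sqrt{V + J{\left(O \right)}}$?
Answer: $2 \sqrt{-8007 + \sqrt{3}} \approx 178.94 i$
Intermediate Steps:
$J{\left(c \right)} = 2 c \left(3 + c\right)$
$D{\left(O,V \right)} = \sqrt{V + 2 O \left(3 + O\right)}$
$d{\left(b \right)} = \sqrt{56 + b}$ ($d{\left(b \right)} = \sqrt{b + 2 \left(-7\right) \left(3 - 7\right)} = \sqrt{b + 2 \left(-7\right) \left(-4\right)} = \sqrt{b + 56} = \sqrt{56 + b}$)
$\sqrt{d{\left(-8 \right)} - 32028} = \sqrt{\sqrt{56 - 8} - 32028} = \sqrt{\sqrt{48} - 32028} = \sqrt{4 \sqrt{3} - 32028} = \sqrt{-32028 + 4 \sqrt{3}}$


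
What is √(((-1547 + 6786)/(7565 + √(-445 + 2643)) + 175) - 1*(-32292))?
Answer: √(245618094 + 32467*√2198)/√(7565 + √2198) ≈ 180.19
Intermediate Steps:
√(((-1547 + 6786)/(7565 + √(-445 + 2643)) + 175) - 1*(-32292)) = √((5239/(7565 + √2198) + 175) + 32292) = √((175 + 5239/(7565 + √2198)) + 32292) = √(32467 + 5239/(7565 + √2198))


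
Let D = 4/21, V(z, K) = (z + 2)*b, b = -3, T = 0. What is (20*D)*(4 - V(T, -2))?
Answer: 800/21 ≈ 38.095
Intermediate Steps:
V(z, K) = -6 - 3*z (V(z, K) = (z + 2)*(-3) = (2 + z)*(-3) = -6 - 3*z)
D = 4/21 (D = 4*(1/21) = 4/21 ≈ 0.19048)
(20*D)*(4 - V(T, -2)) = (20*(4/21))*(4 - (-6 - 3*0)) = 80*(4 - (-6 + 0))/21 = 80*(4 - 1*(-6))/21 = 80*(4 + 6)/21 = (80/21)*10 = 800/21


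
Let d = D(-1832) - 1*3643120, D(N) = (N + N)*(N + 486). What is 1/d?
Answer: 1/1288624 ≈ 7.7602e-7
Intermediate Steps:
D(N) = 2*N*(486 + N) (D(N) = (2*N)*(486 + N) = 2*N*(486 + N))
d = 1288624 (d = 2*(-1832)*(486 - 1832) - 1*3643120 = 2*(-1832)*(-1346) - 3643120 = 4931744 - 3643120 = 1288624)
1/d = 1/1288624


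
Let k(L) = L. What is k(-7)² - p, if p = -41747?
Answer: 41796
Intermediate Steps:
k(-7)² - p = (-7)² - 1*(-41747) = 49 + 41747 = 41796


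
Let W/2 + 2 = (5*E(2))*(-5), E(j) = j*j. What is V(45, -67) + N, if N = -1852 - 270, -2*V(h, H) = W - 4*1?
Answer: -2018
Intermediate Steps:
E(j) = j²
W = -204 (W = -4 + 2*((5*2²)*(-5)) = -4 + 2*((5*4)*(-5)) = -4 + 2*(20*(-5)) = -4 + 2*(-100) = -4 - 200 = -204)
V(h, H) = 104 (V(h, H) = -(-204 - 4*1)/2 = -(-204 - 4)/2 = -½*(-208) = 104)
N = -2122
V(45, -67) + N = 104 - 2122 = -2018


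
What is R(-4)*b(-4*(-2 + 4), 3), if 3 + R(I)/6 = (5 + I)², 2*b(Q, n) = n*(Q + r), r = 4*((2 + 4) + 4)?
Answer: -576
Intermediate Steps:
r = 40 (r = 4*(6 + 4) = 4*10 = 40)
b(Q, n) = n*(40 + Q)/2 (b(Q, n) = (n*(Q + 40))/2 = (n*(40 + Q))/2 = n*(40 + Q)/2)
R(I) = -18 + 6*(5 + I)²
R(-4)*b(-4*(-2 + 4), 3) = (-18 + 6*(5 - 4)²)*((½)*3*(40 - 4*(-2 + 4))) = (-18 + 6*1²)*((½)*3*(40 - 4*2)) = (-18 + 6*1)*((½)*3*(40 - 8)) = (-18 + 6)*((½)*3*32) = -12*48 = -576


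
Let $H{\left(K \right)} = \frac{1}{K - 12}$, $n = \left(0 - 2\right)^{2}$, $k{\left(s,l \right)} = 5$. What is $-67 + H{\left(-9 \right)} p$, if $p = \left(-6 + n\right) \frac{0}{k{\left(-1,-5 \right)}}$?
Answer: $-67$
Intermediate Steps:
$n = 4$ ($n = \left(-2\right)^{2} = 4$)
$H{\left(K \right)} = \frac{1}{-12 + K}$
$p = 0$ ($p = \left(-6 + 4\right) \frac{0}{5} = - 2 \cdot 0 \cdot \frac{1}{5} = \left(-2\right) 0 = 0$)
$-67 + H{\left(-9 \right)} p = -67 + \frac{1}{-12 - 9} \cdot 0 = -67 + \frac{1}{-21} \cdot 0 = -67 - 0 = -67 + 0 = -67$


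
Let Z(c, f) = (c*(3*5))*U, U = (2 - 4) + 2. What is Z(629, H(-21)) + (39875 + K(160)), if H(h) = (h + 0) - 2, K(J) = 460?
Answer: 40335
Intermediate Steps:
U = 0 (U = -2 + 2 = 0)
H(h) = -2 + h (H(h) = h - 2 = -2 + h)
Z(c, f) = 0 (Z(c, f) = (c*(3*5))*0 = (c*15)*0 = (15*c)*0 = 0)
Z(629, H(-21)) + (39875 + K(160)) = 0 + (39875 + 460) = 0 + 40335 = 40335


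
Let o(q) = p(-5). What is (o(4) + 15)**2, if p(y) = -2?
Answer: 169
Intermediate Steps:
o(q) = -2
(o(4) + 15)**2 = (-2 + 15)**2 = 13**2 = 169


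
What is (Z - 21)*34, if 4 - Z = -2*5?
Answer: -238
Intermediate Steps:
Z = 14 (Z = 4 - (-2)*5 = 4 - 1*(-10) = 4 + 10 = 14)
(Z - 21)*34 = (14 - 21)*34 = -7*34 = -238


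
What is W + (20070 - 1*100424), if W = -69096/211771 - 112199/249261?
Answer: -4241627414848259/52786251231 ≈ -80355.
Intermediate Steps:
W = -40983432485/52786251231 (W = -69096*1/211771 - 112199*1/249261 = -69096/211771 - 112199/249261 = -40983432485/52786251231 ≈ -0.77640)
W + (20070 - 1*100424) = -40983432485/52786251231 + (20070 - 1*100424) = -40983432485/52786251231 + (20070 - 100424) = -40983432485/52786251231 - 80354 = -4241627414848259/52786251231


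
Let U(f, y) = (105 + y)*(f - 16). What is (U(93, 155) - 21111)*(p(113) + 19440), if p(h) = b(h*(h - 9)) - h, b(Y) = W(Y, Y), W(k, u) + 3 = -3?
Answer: -21079211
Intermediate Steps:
W(k, u) = -6 (W(k, u) = -3 - 3 = -6)
b(Y) = -6
U(f, y) = (-16 + f)*(105 + y) (U(f, y) = (105 + y)*(-16 + f) = (-16 + f)*(105 + y))
p(h) = -6 - h
(U(93, 155) - 21111)*(p(113) + 19440) = ((-1680 - 16*155 + 105*93 + 93*155) - 21111)*((-6 - 1*113) + 19440) = ((-1680 - 2480 + 9765 + 14415) - 21111)*((-6 - 113) + 19440) = (20020 - 21111)*(-119 + 19440) = -1091*19321 = -21079211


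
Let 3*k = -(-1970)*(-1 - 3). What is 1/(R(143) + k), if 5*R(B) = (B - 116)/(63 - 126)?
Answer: -105/275809 ≈ -0.00038070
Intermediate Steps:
R(B) = 116/315 - B/315 (R(B) = ((B - 116)/(63 - 126))/5 = ((-116 + B)/(-63))/5 = ((-116 + B)*(-1/63))/5 = (116/63 - B/63)/5 = 116/315 - B/315)
k = -7880/3 (k = (-(-1970)*(-1 - 3))/3 = (-(-1970)*(-4))/3 = (-197*40)/3 = (⅓)*(-7880) = -7880/3 ≈ -2626.7)
1/(R(143) + k) = 1/((116/315 - 1/315*143) - 7880/3) = 1/((116/315 - 143/315) - 7880/3) = 1/(-3/35 - 7880/3) = 1/(-275809/105) = -105/275809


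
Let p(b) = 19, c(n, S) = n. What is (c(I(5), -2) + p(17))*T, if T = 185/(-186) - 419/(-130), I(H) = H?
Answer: 107768/2015 ≈ 53.483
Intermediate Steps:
T = 13471/6045 (T = 185*(-1/186) - 419*(-1/130) = -185/186 + 419/130 = 13471/6045 ≈ 2.2285)
(c(I(5), -2) + p(17))*T = (5 + 19)*(13471/6045) = 24*(13471/6045) = 107768/2015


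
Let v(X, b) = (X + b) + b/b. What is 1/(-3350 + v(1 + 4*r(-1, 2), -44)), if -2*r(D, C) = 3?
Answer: -1/3398 ≈ -0.00029429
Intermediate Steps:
r(D, C) = -3/2 (r(D, C) = -½*3 = -3/2)
v(X, b) = 1 + X + b (v(X, b) = (X + b) + 1 = 1 + X + b)
1/(-3350 + v(1 + 4*r(-1, 2), -44)) = 1/(-3350 + (1 + (1 + 4*(-3/2)) - 44)) = 1/(-3350 + (1 + (1 - 6) - 44)) = 1/(-3350 + (1 - 5 - 44)) = 1/(-3350 - 48) = 1/(-3398) = -1/3398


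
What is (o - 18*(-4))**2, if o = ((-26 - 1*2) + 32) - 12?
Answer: 4096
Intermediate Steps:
o = -8 (o = ((-26 - 2) + 32) - 12 = (-28 + 32) - 12 = 4 - 12 = -8)
(o - 18*(-4))**2 = (-8 - 18*(-4))**2 = (-8 + 72)**2 = 64**2 = 4096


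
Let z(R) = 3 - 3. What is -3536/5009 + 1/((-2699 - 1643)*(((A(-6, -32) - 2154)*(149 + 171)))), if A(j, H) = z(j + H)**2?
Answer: -10582730890351/14991204483840 ≈ -0.70593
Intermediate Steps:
z(R) = 0
A(j, H) = 0 (A(j, H) = 0**2 = 0)
-3536/5009 + 1/((-2699 - 1643)*(((A(-6, -32) - 2154)*(149 + 171)))) = -3536/5009 + 1/((-2699 - 1643)*(((0 - 2154)*(149 + 171)))) = -3536*1/5009 + 1/((-4342)*((-2154*320))) = -3536/5009 - 1/4342/(-689280) = -3536/5009 - 1/4342*(-1/689280) = -3536/5009 + 1/2992853760 = -10582730890351/14991204483840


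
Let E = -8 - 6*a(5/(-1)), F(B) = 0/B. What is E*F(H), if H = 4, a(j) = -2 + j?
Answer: 0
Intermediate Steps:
F(B) = 0
E = 34 (E = -8 - 6*(-2 + 5/(-1)) = -8 - 6*(-2 + 5*(-1)) = -8 - 6*(-2 - 5) = -8 - 6*(-7) = -8 + 42 = 34)
E*F(H) = 34*0 = 0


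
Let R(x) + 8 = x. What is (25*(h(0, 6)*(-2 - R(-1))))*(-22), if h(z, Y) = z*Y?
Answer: 0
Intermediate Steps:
R(x) = -8 + x
h(z, Y) = Y*z
(25*(h(0, 6)*(-2 - R(-1))))*(-22) = (25*((6*0)*(-2 - (-8 - 1))))*(-22) = (25*(0*(-2 - 1*(-9))))*(-22) = (25*(0*(-2 + 9)))*(-22) = (25*(0*7))*(-22) = (25*0)*(-22) = 0*(-22) = 0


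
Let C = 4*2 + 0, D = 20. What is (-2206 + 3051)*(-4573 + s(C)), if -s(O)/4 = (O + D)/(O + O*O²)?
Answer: -3864367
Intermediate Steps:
C = 8 (C = 8 + 0 = 8)
s(O) = -4*(20 + O)/(O + O³) (s(O) = -4*(O + 20)/(O + O*O²) = -4*(20 + O)/(O + O³))
(-2206 + 3051)*(-4573 + s(C)) = (-2206 + 3051)*(-4573 + (-80 - 4*8)/(8 + 8³)) = 845*(-4573 + (-80 - 32)/(8 + 512)) = 845*(-4573 - 112/520) = 845*(-4573 + (1/520)*(-112)) = 845*(-4573 - 14/65) = 845*(-297259/65) = -3864367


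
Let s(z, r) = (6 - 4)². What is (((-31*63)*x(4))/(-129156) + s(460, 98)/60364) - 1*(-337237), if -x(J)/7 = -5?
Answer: 219102457937971/649697732 ≈ 3.3724e+5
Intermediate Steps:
s(z, r) = 4 (s(z, r) = 2² = 4)
x(J) = 35 (x(J) = -7*(-5) = 35)
(((-31*63)*x(4))/(-129156) + s(460, 98)/60364) - 1*(-337237) = ((-31*63*35)/(-129156) + 4/60364) - 1*(-337237) = (-1953*35*(-1/129156) + 4*(1/60364)) + 337237 = (-68355*(-1/129156) + 1/15091) + 337237 = (22785/43052 + 1/15091) + 337237 = 343891487/649697732 + 337237 = 219102457937971/649697732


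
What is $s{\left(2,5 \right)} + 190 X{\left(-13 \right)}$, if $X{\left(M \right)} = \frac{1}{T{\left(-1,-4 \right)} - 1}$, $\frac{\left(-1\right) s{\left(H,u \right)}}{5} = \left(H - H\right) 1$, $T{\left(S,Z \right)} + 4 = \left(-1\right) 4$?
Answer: $- \frac{190}{9} \approx -21.111$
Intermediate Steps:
$T{\left(S,Z \right)} = -8$ ($T{\left(S,Z \right)} = -4 - 4 = -8$)
$s{\left(H,u \right)} = 0$ ($s{\left(H,u \right)} = - 5 \left(H - H\right) 1 = - 5 \cdot 0 \cdot 1 = \left(-5\right) 0 = 0$)
$X{\left(M \right)} = - \frac{1}{9}$ ($X{\left(M \right)} = \frac{1}{-8 - 1} = \frac{1}{-9} = - \frac{1}{9}$)
$s{\left(2,5 \right)} + 190 X{\left(-13 \right)} = 0 + 190 \left(- \frac{1}{9}\right) = 0 - \frac{190}{9} = - \frac{190}{9}$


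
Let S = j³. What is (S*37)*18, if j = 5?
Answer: 83250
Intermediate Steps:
S = 125 (S = 5³ = 125)
(S*37)*18 = (125*37)*18 = 4625*18 = 83250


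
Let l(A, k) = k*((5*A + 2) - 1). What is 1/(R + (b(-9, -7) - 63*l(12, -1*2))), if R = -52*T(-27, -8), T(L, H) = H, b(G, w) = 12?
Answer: 1/8114 ≈ 0.00012324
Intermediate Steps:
l(A, k) = k*(1 + 5*A) (l(A, k) = k*((2 + 5*A) - 1) = k*(1 + 5*A))
R = 416 (R = -52*(-8) = 416)
1/(R + (b(-9, -7) - 63*l(12, -1*2))) = 1/(416 + (12 - 63*(-1*2)*(1 + 5*12))) = 1/(416 + (12 - (-126)*(1 + 60))) = 1/(416 + (12 - (-126)*61)) = 1/(416 + (12 - 63*(-122))) = 1/(416 + (12 + 7686)) = 1/(416 + 7698) = 1/8114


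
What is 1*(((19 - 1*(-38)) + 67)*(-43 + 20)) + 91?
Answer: -2761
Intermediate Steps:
1*(((19 - 1*(-38)) + 67)*(-43 + 20)) + 91 = 1*(((19 + 38) + 67)*(-23)) + 91 = 1*((57 + 67)*(-23)) + 91 = 1*(124*(-23)) + 91 = 1*(-2852) + 91 = -2852 + 91 = -2761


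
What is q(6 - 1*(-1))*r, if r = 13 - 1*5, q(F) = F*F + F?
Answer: 448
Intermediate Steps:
q(F) = F + F² (q(F) = F² + F = F + F²)
r = 8 (r = 13 - 5 = 8)
q(6 - 1*(-1))*r = ((6 - 1*(-1))*(1 + (6 - 1*(-1))))*8 = ((6 + 1)*(1 + (6 + 1)))*8 = (7*(1 + 7))*8 = (7*8)*8 = 56*8 = 448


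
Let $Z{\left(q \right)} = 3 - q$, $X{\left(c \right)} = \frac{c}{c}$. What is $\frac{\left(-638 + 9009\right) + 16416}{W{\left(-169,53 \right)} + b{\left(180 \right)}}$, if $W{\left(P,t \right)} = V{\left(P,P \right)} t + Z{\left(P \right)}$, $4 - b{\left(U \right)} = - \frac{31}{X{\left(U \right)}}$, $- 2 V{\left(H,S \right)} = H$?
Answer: $\frac{49574}{9371} \approx 5.2902$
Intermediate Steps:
$X{\left(c \right)} = 1$
$V{\left(H,S \right)} = - \frac{H}{2}$
$b{\left(U \right)} = 35$ ($b{\left(U \right)} = 4 - - \frac{31}{1} = 4 - \left(-31\right) 1 = 4 - -31 = 4 + 31 = 35$)
$W{\left(P,t \right)} = 3 - P - \frac{P t}{2}$ ($W{\left(P,t \right)} = - \frac{P}{2} t - \left(-3 + P\right) = - \frac{P t}{2} - \left(-3 + P\right) = 3 - P - \frac{P t}{2}$)
$\frac{\left(-638 + 9009\right) + 16416}{W{\left(-169,53 \right)} + b{\left(180 \right)}} = \frac{\left(-638 + 9009\right) + 16416}{\left(3 - -169 - \left(- \frac{169}{2}\right) 53\right) + 35} = \frac{8371 + 16416}{\left(3 + 169 + \frac{8957}{2}\right) + 35} = \frac{24787}{\frac{9301}{2} + 35} = \frac{24787}{\frac{9371}{2}} = 24787 \cdot \frac{2}{9371} = \frac{49574}{9371}$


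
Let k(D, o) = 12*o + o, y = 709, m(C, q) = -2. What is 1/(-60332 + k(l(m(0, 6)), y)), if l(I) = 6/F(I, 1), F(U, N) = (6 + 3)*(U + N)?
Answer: -1/51115 ≈ -1.9564e-5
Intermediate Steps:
F(U, N) = 9*N + 9*U (F(U, N) = 9*(N + U) = 9*N + 9*U)
l(I) = 6/(9 + 9*I) (l(I) = 6/(9*1 + 9*I) = 6/(9 + 9*I))
k(D, o) = 13*o
1/(-60332 + k(l(m(0, 6)), y)) = 1/(-60332 + 13*709) = 1/(-60332 + 9217) = 1/(-51115) = -1/51115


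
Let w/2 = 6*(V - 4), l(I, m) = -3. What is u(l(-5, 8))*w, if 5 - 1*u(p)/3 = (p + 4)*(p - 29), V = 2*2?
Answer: 0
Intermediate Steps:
V = 4
u(p) = 15 - 3*(-29 + p)*(4 + p) (u(p) = 15 - 3*(p + 4)*(p - 29) = 15 - 3*(4 + p)*(-29 + p) = 15 - 3*(-29 + p)*(4 + p))
w = 0 (w = 2*(6*(4 - 4)) = 2*(6*0) = 2*0 = 0)
u(l(-5, 8))*w = (363 - 3*(-3)² + 75*(-3))*0 = (363 - 3*9 - 225)*0 = (363 - 27 - 225)*0 = 111*0 = 0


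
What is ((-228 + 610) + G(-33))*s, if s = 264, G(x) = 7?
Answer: 102696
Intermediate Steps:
((-228 + 610) + G(-33))*s = ((-228 + 610) + 7)*264 = (382 + 7)*264 = 389*264 = 102696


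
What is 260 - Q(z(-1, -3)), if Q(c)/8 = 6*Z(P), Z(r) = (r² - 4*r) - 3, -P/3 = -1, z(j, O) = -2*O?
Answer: 548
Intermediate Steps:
P = 3 (P = -3*(-1) = 3)
Z(r) = -3 + r² - 4*r
Q(c) = -288 (Q(c) = 8*(6*(-3 + 3² - 4*3)) = 8*(6*(-3 + 9 - 12)) = 8*(6*(-6)) = 8*(-36) = -288)
260 - Q(z(-1, -3)) = 260 - 1*(-288) = 260 + 288 = 548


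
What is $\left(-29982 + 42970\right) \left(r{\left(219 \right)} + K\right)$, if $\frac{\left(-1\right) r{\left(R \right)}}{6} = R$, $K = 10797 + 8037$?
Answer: $227549760$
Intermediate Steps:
$K = 18834$
$r{\left(R \right)} = - 6 R$
$\left(-29982 + 42970\right) \left(r{\left(219 \right)} + K\right) = \left(-29982 + 42970\right) \left(\left(-6\right) 219 + 18834\right) = 12988 \left(-1314 + 18834\right) = 12988 \cdot 17520 = 227549760$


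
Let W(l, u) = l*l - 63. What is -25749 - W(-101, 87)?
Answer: -35887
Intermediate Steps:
W(l, u) = -63 + l² (W(l, u) = l² - 63 = -63 + l²)
-25749 - W(-101, 87) = -25749 - (-63 + (-101)²) = -25749 - (-63 + 10201) = -25749 - 1*10138 = -25749 - 10138 = -35887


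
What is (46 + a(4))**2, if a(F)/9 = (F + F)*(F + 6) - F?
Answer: 532900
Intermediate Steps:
a(F) = -9*F + 18*F*(6 + F) (a(F) = 9*((F + F)*(F + 6) - F) = 9*((2*F)*(6 + F) - F) = 9*(2*F*(6 + F) - F) = 9*(-F + 2*F*(6 + F)) = -9*F + 18*F*(6 + F))
(46 + a(4))**2 = (46 + 9*4*(11 + 2*4))**2 = (46 + 9*4*(11 + 8))**2 = (46 + 9*4*19)**2 = (46 + 684)**2 = 730**2 = 532900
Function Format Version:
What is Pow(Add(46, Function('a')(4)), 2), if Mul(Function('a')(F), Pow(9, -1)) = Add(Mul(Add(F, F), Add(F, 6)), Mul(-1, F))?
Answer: 532900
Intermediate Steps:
Function('a')(F) = Add(Mul(-9, F), Mul(18, F, Add(6, F))) (Function('a')(F) = Mul(9, Add(Mul(Add(F, F), Add(F, 6)), Mul(-1, F))) = Mul(9, Add(Mul(Mul(2, F), Add(6, F)), Mul(-1, F))) = Mul(9, Add(Mul(2, F, Add(6, F)), Mul(-1, F))) = Mul(9, Add(Mul(-1, F), Mul(2, F, Add(6, F)))) = Add(Mul(-9, F), Mul(18, F, Add(6, F))))
Pow(Add(46, Function('a')(4)), 2) = Pow(Add(46, Mul(9, 4, Add(11, Mul(2, 4)))), 2) = Pow(Add(46, Mul(9, 4, Add(11, 8))), 2) = Pow(Add(46, Mul(9, 4, 19)), 2) = Pow(Add(46, 684), 2) = Pow(730, 2) = 532900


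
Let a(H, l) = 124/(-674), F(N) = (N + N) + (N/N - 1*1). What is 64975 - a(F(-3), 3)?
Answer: 21896637/337 ≈ 64975.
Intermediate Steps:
F(N) = 2*N (F(N) = 2*N + (1 - 1) = 2*N + 0 = 2*N)
a(H, l) = -62/337 (a(H, l) = 124*(-1/674) = -62/337)
64975 - a(F(-3), 3) = 64975 - 1*(-62/337) = 64975 + 62/337 = 21896637/337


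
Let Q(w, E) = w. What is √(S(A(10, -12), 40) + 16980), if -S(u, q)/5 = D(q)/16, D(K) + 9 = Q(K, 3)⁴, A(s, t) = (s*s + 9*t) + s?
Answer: 5*I*√501131/4 ≈ 884.88*I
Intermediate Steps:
A(s, t) = s + s² + 9*t (A(s, t) = (s² + 9*t) + s = s + s² + 9*t)
D(K) = -9 + K⁴
S(u, q) = 45/16 - 5*q⁴/16 (S(u, q) = -5*(-9 + q⁴)/16 = -5*(-9/16 + q⁴/16) = 45/16 - 5*q⁴/16)
√(S(A(10, -12), 40) + 16980) = √((45/16 - 5/16*40⁴) + 16980) = √((45/16 - 5/16*2560000) + 16980) = √((45/16 - 800000) + 16980) = √(-12799955/16 + 16980) = √(-12528275/16) = 5*I*√501131/4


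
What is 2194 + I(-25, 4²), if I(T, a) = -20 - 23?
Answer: 2151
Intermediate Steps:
I(T, a) = -43
2194 + I(-25, 4²) = 2194 - 43 = 2151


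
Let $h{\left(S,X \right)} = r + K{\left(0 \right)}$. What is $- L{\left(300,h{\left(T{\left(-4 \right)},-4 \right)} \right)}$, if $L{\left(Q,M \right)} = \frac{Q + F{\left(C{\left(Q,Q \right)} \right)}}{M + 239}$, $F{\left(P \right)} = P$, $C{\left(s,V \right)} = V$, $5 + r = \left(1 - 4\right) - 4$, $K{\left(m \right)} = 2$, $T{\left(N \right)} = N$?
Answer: $- \frac{600}{229} \approx -2.6201$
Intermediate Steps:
$r = -12$ ($r = -5 + \left(\left(1 - 4\right) - 4\right) = -5 - 7 = -12$)
$h{\left(S,X \right)} = -10$ ($h{\left(S,X \right)} = -12 + 2 = -10$)
$L{\left(Q,M \right)} = \frac{2 Q}{239 + M}$ ($L{\left(Q,M \right)} = \frac{Q + Q}{M + 239} = \frac{2 Q}{239 + M}$)
$- L{\left(300,h{\left(T{\left(-4 \right)},-4 \right)} \right)} = - \frac{2 \cdot 300}{239 - 10} = - \frac{2 \cdot 300}{229} = \left(-1\right) \frac{600}{229} = - \frac{600}{229}$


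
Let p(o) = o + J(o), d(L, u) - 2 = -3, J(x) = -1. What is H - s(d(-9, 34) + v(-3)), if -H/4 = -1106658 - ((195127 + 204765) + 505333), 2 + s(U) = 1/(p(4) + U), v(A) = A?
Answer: 8047535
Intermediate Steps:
d(L, u) = -1 (d(L, u) = 2 - 3 = -1)
p(o) = -1 + o (p(o) = o - 1 = -1 + o)
s(U) = -2 + 1/(3 + U) (s(U) = -2 + 1/((-1 + 4) + U) = -2 + 1/(3 + U))
H = 8047532 (H = -4*(-1106658 - ((195127 + 204765) + 505333)) = -4*(-1106658 - (399892 + 505333)) = -4*(-1106658 - 1*905225) = -4*(-1106658 - 905225) = -4*(-2011883) = 8047532)
H - s(d(-9, 34) + v(-3)) = 8047532 - (-5 - 2*(-1 - 3))/(3 + (-1 - 3)) = 8047532 - (-5 - 2*(-4))/(3 - 4) = 8047532 - (-5 + 8)/(-1) = 8047532 - (-1)*3 = 8047532 - 1*(-3) = 8047532 + 3 = 8047535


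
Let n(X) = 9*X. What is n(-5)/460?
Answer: -9/92 ≈ -0.097826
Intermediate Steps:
n(-5)/460 = (9*(-5))/460 = -45*1/460 = -9/92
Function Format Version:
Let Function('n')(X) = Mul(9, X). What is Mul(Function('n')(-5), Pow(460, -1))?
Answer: Rational(-9, 92) ≈ -0.097826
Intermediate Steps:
Mul(Function('n')(-5), Pow(460, -1)) = Mul(Mul(9, -5), Pow(460, -1)) = Mul(-45, Rational(1, 460)) = Rational(-9, 92)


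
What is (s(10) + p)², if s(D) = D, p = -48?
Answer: 1444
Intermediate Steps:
(s(10) + p)² = (10 - 48)² = (-38)² = 1444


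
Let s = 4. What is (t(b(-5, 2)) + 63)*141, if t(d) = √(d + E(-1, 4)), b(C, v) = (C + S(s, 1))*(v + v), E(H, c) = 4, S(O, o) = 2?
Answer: 8883 + 282*I*√2 ≈ 8883.0 + 398.81*I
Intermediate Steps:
b(C, v) = 2*v*(2 + C) (b(C, v) = (C + 2)*(v + v) = (2 + C)*(2*v) = 2*v*(2 + C))
t(d) = √(4 + d) (t(d) = √(d + 4) = √(4 + d))
(t(b(-5, 2)) + 63)*141 = (√(4 + 2*2*(2 - 5)) + 63)*141 = (√(4 + 2*2*(-3)) + 63)*141 = (√(4 - 12) + 63)*141 = (√(-8) + 63)*141 = (2*I*√2 + 63)*141 = (63 + 2*I*√2)*141 = 8883 + 282*I*√2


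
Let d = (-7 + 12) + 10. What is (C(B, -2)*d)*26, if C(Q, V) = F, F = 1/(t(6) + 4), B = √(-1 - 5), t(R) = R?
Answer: 39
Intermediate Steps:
B = I*√6 (B = √(-6) = I*√6 ≈ 2.4495*I)
d = 15 (d = 5 + 10 = 15)
F = ⅒ (F = 1/(6 + 4) = 1/10 = ⅒ ≈ 0.10000)
C(Q, V) = ⅒
(C(B, -2)*d)*26 = ((⅒)*15)*26 = (3/2)*26 = 39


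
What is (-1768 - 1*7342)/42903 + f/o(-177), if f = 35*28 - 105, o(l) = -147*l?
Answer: -452365/2531277 ≈ -0.17871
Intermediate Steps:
f = 875 (f = 980 - 105 = 875)
(-1768 - 1*7342)/42903 + f/o(-177) = (-1768 - 1*7342)/42903 + 875/((-147*(-177))) = (-1768 - 7342)*(1/42903) + 875/26019 = -9110*1/42903 + 875*(1/26019) = -9110/42903 + 125/3717 = -452365/2531277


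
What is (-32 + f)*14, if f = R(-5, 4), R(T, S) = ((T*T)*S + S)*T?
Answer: -7728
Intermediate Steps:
R(T, S) = T*(S + S*T²) (R(T, S) = (T²*S + S)*T = (S*T² + S)*T = (S + S*T²)*T = T*(S + S*T²))
f = -520 (f = 4*(-5)*(1 + (-5)²) = 4*(-5)*(1 + 25) = 4*(-5)*26 = -520)
(-32 + f)*14 = (-32 - 520)*14 = -552*14 = -7728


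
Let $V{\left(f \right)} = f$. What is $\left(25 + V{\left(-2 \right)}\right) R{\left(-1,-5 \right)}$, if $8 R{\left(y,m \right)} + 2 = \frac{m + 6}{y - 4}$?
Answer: $- \frac{253}{40} \approx -6.325$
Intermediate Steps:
$R{\left(y,m \right)} = - \frac{1}{4} + \frac{6 + m}{8 \left(-4 + y\right)}$ ($R{\left(y,m \right)} = - \frac{1}{4} + \frac{\left(m + 6\right) \frac{1}{y - 4}}{8} = - \frac{1}{4} + \frac{\left(6 + m\right) \frac{1}{-4 + y}}{8} = - \frac{1}{4} + \frac{\frac{1}{-4 + y} \left(6 + m\right)}{8} = - \frac{1}{4} + \frac{6 + m}{8 \left(-4 + y\right)}$)
$\left(25 + V{\left(-2 \right)}\right) R{\left(-1,-5 \right)} = \left(25 - 2\right) \frac{14 - 5 - -2}{8 \left(-4 - 1\right)} = 23 \frac{14 - 5 + 2}{8 \left(-5\right)} = 23 \cdot \frac{1}{8} \left(- \frac{1}{5}\right) 11 = 23 \left(- \frac{11}{40}\right) = - \frac{253}{40}$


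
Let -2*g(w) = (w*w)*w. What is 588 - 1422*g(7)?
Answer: 244461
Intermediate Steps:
g(w) = -w**3/2 (g(w) = -w*w*w/2 = -w**2*w/2 = -w**3/2)
588 - 1422*g(7) = 588 - (-711)*7**3 = 588 - (-711)*343 = 588 - 1422*(-343/2) = 588 + 243873 = 244461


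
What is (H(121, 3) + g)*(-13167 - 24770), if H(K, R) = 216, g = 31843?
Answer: -1216222283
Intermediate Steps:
(H(121, 3) + g)*(-13167 - 24770) = (216 + 31843)*(-13167 - 24770) = 32059*(-37937) = -1216222283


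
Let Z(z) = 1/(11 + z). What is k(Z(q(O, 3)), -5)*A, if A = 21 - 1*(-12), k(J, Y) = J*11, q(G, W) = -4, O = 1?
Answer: 363/7 ≈ 51.857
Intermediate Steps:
k(J, Y) = 11*J
A = 33 (A = 21 + 12 = 33)
k(Z(q(O, 3)), -5)*A = (11/(11 - 4))*33 = (11/7)*33 = 363/7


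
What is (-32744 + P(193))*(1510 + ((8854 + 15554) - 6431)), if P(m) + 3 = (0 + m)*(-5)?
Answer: -656945744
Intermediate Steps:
P(m) = -3 - 5*m (P(m) = -3 + (0 + m)*(-5) = -3 + m*(-5) = -3 - 5*m)
(-32744 + P(193))*(1510 + ((8854 + 15554) - 6431)) = (-32744 + (-3 - 5*193))*(1510 + ((8854 + 15554) - 6431)) = (-32744 + (-3 - 965))*(1510 + (24408 - 6431)) = (-32744 - 968)*(1510 + 17977) = -33712*19487 = -656945744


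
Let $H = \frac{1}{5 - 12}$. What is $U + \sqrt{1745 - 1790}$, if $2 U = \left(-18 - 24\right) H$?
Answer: $3 + 3 i \sqrt{5} \approx 3.0 + 6.7082 i$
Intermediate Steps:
$H = - \frac{1}{7}$ ($H = \frac{1}{-7} = - \frac{1}{7} \approx -0.14286$)
$U = 3$ ($U = \frac{\left(-18 - 24\right) \left(- \frac{1}{7}\right)}{2} = \frac{\left(-42\right) \left(- \frac{1}{7}\right)}{2} = \frac{1}{2} \cdot 6 = 3$)
$U + \sqrt{1745 - 1790} = 3 + \sqrt{1745 - 1790} = 3 + \sqrt{-45} = 3 + 3 i \sqrt{5}$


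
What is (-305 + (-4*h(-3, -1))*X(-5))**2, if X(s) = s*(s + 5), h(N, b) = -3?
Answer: 93025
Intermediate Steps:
X(s) = s*(5 + s)
(-305 + (-4*h(-3, -1))*X(-5))**2 = (-305 + (-4*(-3))*(-5*(5 - 5)))**2 = (-305 + 12*(-5*0))**2 = (-305 + 12*0)**2 = (-305 + 0)**2 = (-305)**2 = 93025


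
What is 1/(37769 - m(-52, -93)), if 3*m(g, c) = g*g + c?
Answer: 3/110696 ≈ 2.7101e-5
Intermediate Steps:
m(g, c) = c/3 + g²/3 (m(g, c) = (g*g + c)/3 = (g² + c)/3 = (c + g²)/3 = c/3 + g²/3)
1/(37769 - m(-52, -93)) = 1/(37769 - ((⅓)*(-93) + (⅓)*(-52)²)) = 1/(37769 - (-31 + (⅓)*2704)) = 1/(37769 - (-31 + 2704/3)) = 1/(37769 - 1*2611/3) = 1/(37769 - 2611/3) = 1/(110696/3) = 3/110696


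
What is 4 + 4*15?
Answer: 64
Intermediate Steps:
4 + 4*15 = 4 + 60 = 64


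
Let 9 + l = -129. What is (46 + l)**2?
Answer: 8464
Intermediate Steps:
l = -138 (l = -9 - 129 = -138)
(46 + l)**2 = (46 - 138)**2 = (-92)**2 = 8464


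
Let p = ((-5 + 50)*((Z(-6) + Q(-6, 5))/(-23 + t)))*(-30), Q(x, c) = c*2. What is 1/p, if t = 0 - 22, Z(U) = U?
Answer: 1/120 ≈ 0.0083333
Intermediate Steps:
Q(x, c) = 2*c
t = -22
p = 120 (p = ((-5 + 50)*((-6 + 2*5)/(-23 - 22)))*(-30) = (45*((-6 + 10)/(-45)))*(-30) = (45*(4*(-1/45)))*(-30) = (45*(-4/45))*(-30) = -4*(-30) = 120)
1/p = 1/120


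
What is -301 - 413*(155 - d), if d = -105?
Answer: -107681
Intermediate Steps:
-301 - 413*(155 - d) = -301 - 413*(155 - 1*(-105)) = -301 - 413*(155 + 105) = -301 - 413*260 = -301 - 107380 = -107681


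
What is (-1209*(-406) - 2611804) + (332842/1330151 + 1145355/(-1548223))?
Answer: -150614572344183041/71012771437 ≈ -2.1210e+6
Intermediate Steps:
(-1209*(-406) - 2611804) + (332842/1330151 + 1145355/(-1548223)) = (490854 - 2611804) + (332842*(1/1330151) + 1145355*(-1/1548223)) = -2120950 + (332842/1330151 - 39495/53387) = -2120950 - 34764877891/71012771437 = -150614572344183041/71012771437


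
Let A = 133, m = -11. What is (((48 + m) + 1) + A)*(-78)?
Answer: -13338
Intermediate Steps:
(((48 + m) + 1) + A)*(-78) = (((48 - 11) + 1) + 133)*(-78) = ((37 + 1) + 133)*(-78) = (38 + 133)*(-78) = 171*(-78) = -13338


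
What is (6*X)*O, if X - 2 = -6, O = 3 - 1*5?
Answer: 48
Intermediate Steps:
O = -2 (O = 3 - 5 = -2)
X = -4 (X = 2 - 6 = -4)
(6*X)*O = (6*(-4))*(-2) = -24*(-2) = 48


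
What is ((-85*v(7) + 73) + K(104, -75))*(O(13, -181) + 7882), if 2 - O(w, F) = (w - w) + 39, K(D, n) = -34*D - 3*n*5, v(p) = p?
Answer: -23009385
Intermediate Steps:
K(D, n) = -34*D - 15*n
O(w, F) = -37 (O(w, F) = 2 - ((w - w) + 39) = 2 - (0 + 39) = 2 - 1*39 = 2 - 39 = -37)
((-85*v(7) + 73) + K(104, -75))*(O(13, -181) + 7882) = ((-85*7 + 73) + (-34*104 - 15*(-75)))*(-37 + 7882) = ((-595 + 73) + (-3536 + 1125))*7845 = (-522 - 2411)*7845 = -2933*7845 = -23009385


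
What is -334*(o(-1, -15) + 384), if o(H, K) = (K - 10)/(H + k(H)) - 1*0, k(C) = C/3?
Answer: -269037/2 ≈ -1.3452e+5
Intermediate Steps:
k(C) = C/3 (k(C) = C*(1/3) = C/3)
o(H, K) = 3*(-10 + K)/(4*H) (o(H, K) = (K - 10)/(H + H/3) - 1*0 = (-10 + K)/((4*H/3)) + 0 = (-10 + K)*(3/(4*H)) + 0 = 3*(-10 + K)/(4*H) + 0 = 3*(-10 + K)/(4*H))
-334*(o(-1, -15) + 384) = -334*((3/4)*(-10 - 15)/(-1) + 384) = -334*((3/4)*(-1)*(-25) + 384) = -334*(75/4 + 384) = -334*1611/4 = -269037/2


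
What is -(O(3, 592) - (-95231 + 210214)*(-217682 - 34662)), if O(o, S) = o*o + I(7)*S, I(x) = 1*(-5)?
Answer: -29015267201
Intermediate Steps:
I(x) = -5
O(o, S) = o² - 5*S (O(o, S) = o*o - 5*S = o² - 5*S)
-(O(3, 592) - (-95231 + 210214)*(-217682 - 34662)) = -((3² - 5*592) - (-95231 + 210214)*(-217682 - 34662)) = -((9 - 2960) - 114983*(-252344)) = -(-2951 - 1*(-29015270152)) = -(-2951 + 29015270152) = -1*29015267201 = -29015267201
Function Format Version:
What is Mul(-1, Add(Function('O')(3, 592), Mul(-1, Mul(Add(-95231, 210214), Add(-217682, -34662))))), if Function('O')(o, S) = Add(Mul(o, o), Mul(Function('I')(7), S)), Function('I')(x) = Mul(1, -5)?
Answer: -29015267201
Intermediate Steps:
Function('I')(x) = -5
Function('O')(o, S) = Add(Pow(o, 2), Mul(-5, S)) (Function('O')(o, S) = Add(Mul(o, o), Mul(-5, S)) = Add(Pow(o, 2), Mul(-5, S)))
Mul(-1, Add(Function('O')(3, 592), Mul(-1, Mul(Add(-95231, 210214), Add(-217682, -34662))))) = Mul(-1, Add(Add(Pow(3, 2), Mul(-5, 592)), Mul(-1, Mul(Add(-95231, 210214), Add(-217682, -34662))))) = Mul(-1, Add(Add(9, -2960), Mul(-1, Mul(114983, -252344)))) = Mul(-1, Add(-2951, Mul(-1, -29015270152))) = Mul(-1, Add(-2951, 29015270152)) = Mul(-1, 29015267201) = -29015267201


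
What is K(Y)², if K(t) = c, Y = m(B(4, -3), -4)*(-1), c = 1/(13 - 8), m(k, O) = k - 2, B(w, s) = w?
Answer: 1/25 ≈ 0.040000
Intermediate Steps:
m(k, O) = -2 + k
c = ⅕ (c = 1/5 = ⅕ ≈ 0.20000)
Y = -2 (Y = (-2 + 4)*(-1) = 2*(-1) = -2)
K(t) = ⅕
K(Y)² = (⅕)² = 1/25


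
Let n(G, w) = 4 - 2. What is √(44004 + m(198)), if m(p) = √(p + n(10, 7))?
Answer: √(44004 + 10*√2) ≈ 209.80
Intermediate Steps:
n(G, w) = 2
m(p) = √(2 + p) (m(p) = √(p + 2) = √(2 + p))
√(44004 + m(198)) = √(44004 + √(2 + 198)) = √(44004 + √200) = √(44004 + 10*√2)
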